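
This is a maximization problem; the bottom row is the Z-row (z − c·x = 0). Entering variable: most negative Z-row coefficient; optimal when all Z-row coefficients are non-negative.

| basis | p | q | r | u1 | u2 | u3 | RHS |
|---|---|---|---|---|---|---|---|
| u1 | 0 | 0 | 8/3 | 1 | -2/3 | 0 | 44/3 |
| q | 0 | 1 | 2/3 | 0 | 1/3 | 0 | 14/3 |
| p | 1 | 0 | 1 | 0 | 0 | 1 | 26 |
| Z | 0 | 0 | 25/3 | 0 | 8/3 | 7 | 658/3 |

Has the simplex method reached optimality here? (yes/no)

Every Z-row coefficient is ≥ 0, so the tableau is optimal.

yes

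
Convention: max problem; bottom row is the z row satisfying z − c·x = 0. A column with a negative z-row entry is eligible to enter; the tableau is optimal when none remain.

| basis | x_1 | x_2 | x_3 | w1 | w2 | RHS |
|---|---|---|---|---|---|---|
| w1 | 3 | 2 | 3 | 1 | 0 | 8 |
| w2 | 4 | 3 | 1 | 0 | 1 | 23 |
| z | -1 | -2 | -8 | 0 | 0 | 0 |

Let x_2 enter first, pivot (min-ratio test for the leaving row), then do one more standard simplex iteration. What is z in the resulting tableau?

64/3

Ratio test on column x_2 — row 1: 8/2 = 4; row 2: 23/3 = 23/3. Minimum is 4 at row 1 (w1 leaves); pivot element 2.
Pivot on row 1; the z-row RHS becomes 0 − (-2)·4 = 8.
Next entering variable (most negative z-row entry -5): x_3.
Ratio test on column x_3 — row 1: 4/(3/2) = 8/3; row 2: entry -7/2 ≤ 0. Minimum is 8/3 at row 1 (x_2 leaves); pivot element 3/2.
After the second pivot the z-row RHS is 8 − (-5)·(8/3) = 64/3.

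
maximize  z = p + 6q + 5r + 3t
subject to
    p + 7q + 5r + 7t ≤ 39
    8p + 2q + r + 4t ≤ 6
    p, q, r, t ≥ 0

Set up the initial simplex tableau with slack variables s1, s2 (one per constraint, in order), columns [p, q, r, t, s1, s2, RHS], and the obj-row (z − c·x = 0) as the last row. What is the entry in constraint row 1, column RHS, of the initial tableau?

39

The RHS of constraint 1 is b_1 = 39.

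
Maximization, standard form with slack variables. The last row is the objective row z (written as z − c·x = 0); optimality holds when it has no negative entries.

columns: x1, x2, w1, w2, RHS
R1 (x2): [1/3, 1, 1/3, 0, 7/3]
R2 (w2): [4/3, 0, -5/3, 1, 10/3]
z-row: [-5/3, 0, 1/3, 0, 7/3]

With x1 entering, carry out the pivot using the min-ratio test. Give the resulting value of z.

Ratio test on column x1 — row 1: (7/3)/(1/3) = 7; row 2: (10/3)/(4/3) = 5/2. Minimum is 5/2 at row 2 (w2 leaves); pivot element 4/3.
Pivot on row 2; the z-row RHS becomes 7/3 − (-5/3)·(5/2) = 13/2.

13/2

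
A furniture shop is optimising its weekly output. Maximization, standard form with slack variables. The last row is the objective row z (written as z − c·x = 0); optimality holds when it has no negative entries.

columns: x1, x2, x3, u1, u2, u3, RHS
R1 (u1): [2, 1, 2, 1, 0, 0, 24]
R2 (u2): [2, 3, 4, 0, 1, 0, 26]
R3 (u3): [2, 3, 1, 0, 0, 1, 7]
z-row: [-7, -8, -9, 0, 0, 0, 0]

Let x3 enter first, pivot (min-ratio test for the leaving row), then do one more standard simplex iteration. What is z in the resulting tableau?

Ratio test on column x3 — row 1: 24/2 = 12; row 2: 26/4 = 13/2; row 3: 7/1 = 7. Minimum is 13/2 at row 2 (u2 leaves); pivot element 4.
Pivot on row 2; the z-row RHS becomes 0 − (-9)·(13/2) = 117/2.
Next entering variable (most negative z-row entry -5/2): x1.
Ratio test on column x1 — row 1: 11/1 = 11; row 2: (13/2)/(1/2) = 13; row 3: (1/2)/(3/2) = 1/3. Minimum is 1/3 at row 3 (u3 leaves); pivot element 3/2.
After the second pivot the z-row RHS is 117/2 − (-5/2)·(1/3) = 178/3.

178/3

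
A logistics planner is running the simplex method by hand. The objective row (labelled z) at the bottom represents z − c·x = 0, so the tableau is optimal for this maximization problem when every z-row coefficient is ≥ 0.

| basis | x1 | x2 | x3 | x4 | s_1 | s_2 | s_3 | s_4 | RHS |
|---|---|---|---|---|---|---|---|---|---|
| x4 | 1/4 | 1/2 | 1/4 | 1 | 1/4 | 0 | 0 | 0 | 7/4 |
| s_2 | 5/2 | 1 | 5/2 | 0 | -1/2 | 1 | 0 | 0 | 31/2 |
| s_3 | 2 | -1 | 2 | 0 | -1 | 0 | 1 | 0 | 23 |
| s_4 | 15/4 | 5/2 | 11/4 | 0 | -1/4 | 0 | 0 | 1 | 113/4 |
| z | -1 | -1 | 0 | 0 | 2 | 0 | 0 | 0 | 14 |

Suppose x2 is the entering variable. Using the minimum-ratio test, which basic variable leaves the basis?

Column x2 entries and ratios — x4: (7/4)/(1/2) = 7/2; s_2: (31/2)/1 = 31/2; s_3: -1 ≤ 0, skip; s_4: (113/4)/(5/2) = 113/10.
Smallest ratio is 7/2 in the row of x4, so x4 leaves.

x4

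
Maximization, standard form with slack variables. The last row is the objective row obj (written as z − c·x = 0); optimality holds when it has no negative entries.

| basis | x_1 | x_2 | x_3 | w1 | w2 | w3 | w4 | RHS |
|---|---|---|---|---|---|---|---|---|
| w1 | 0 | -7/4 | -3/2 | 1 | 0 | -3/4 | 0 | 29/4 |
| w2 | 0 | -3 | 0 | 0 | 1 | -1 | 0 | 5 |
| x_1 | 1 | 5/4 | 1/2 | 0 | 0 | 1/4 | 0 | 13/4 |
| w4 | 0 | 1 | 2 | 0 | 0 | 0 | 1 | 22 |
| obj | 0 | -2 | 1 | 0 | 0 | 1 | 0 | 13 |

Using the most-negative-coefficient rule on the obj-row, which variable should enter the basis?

Negative obj-row entries: x_2: -2.
The most negative is -2 in column x_2, so x_2 enters.

x_2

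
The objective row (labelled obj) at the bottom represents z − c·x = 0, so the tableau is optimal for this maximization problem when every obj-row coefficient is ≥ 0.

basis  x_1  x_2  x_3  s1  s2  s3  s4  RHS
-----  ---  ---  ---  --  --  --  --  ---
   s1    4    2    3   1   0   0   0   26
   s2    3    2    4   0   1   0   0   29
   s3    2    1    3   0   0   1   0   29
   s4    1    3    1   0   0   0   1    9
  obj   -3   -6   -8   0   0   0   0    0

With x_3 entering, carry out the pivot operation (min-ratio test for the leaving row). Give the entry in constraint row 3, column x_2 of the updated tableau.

-1/2

Ratio test on column x_3 — row 1: 26/3 = 26/3; row 2: 29/4 = 29/4; row 3: 29/3 = 29/3; row 4: 9/1 = 9. Minimum is 29/4 at row 2 (s2 leaves); pivot element 4.
Divide row 2 by 4; eliminate column x_3 from the other rows.
Row 3 update in column x_2: 1 − 3·(1/2) = -1/2.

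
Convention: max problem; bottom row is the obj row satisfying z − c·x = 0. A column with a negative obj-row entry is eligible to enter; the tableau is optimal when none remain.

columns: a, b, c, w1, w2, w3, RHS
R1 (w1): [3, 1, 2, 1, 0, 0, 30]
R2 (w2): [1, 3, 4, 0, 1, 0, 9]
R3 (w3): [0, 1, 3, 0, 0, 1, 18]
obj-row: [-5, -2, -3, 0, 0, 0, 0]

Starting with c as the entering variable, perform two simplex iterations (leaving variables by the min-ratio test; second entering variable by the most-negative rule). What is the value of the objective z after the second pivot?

Ratio test on column c — row 1: 30/2 = 15; row 2: 9/4 = 9/4; row 3: 18/3 = 6. Minimum is 9/4 at row 2 (w2 leaves); pivot element 4.
Pivot on row 2; the obj-row RHS becomes 0 − (-3)·(9/4) = 27/4.
Next entering variable (most negative obj-row entry -17/4): a.
Ratio test on column a — row 1: (51/2)/(5/2) = 51/5; row 2: (9/4)/(1/4) = 9; row 3: entry -3/4 ≤ 0. Minimum is 9 at row 2 (c leaves); pivot element 1/4.
After the second pivot the obj-row RHS is 27/4 − (-17/4)·9 = 45.

45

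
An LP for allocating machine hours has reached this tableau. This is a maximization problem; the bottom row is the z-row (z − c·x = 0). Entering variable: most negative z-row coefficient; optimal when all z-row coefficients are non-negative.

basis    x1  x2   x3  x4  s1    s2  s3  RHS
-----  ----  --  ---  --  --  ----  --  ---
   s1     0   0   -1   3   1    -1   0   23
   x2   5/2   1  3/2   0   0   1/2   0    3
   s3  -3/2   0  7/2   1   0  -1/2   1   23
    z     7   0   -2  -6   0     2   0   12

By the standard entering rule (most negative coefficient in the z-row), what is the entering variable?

x4

Negative z-row entries: x3: -2, x4: -6.
The most negative is -6 in column x4, so x4 enters.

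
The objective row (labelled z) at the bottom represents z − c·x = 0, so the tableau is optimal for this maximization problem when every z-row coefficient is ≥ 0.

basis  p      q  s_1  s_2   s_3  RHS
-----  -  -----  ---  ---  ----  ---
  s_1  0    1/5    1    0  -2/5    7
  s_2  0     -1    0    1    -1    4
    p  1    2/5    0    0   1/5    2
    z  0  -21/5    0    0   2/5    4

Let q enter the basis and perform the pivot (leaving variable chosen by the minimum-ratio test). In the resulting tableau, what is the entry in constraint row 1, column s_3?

-1/2

Ratio test on column q — row 1: 7/(1/5) = 35; row 2: entry -1 ≤ 0; row 3: 2/(2/5) = 5. Minimum is 5 at row 3 (p leaves); pivot element 2/5.
Divide row 3 by 2/5; eliminate column q from the other rows.
Row 1 update in column s_3: -2/5 − (1/5)·(1/2) = -1/2.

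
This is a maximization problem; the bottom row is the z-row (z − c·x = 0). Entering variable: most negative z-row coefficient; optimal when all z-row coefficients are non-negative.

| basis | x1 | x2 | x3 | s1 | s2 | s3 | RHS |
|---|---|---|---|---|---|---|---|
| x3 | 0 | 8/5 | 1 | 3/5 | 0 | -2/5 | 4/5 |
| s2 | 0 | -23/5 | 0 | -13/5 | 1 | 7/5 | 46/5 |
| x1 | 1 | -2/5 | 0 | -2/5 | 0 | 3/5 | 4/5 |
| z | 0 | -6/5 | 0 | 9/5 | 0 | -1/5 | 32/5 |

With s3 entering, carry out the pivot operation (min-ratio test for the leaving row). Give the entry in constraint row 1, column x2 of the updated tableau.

4/3

Ratio test on column s3 — row 1: entry -2/5 ≤ 0; row 2: (46/5)/(7/5) = 46/7; row 3: (4/5)/(3/5) = 4/3. Minimum is 4/3 at row 3 (x1 leaves); pivot element 3/5.
Divide row 3 by 3/5; eliminate column s3 from the other rows.
Row 1 update in column x2: 8/5 − (-2/5)·(-2/3) = 4/3.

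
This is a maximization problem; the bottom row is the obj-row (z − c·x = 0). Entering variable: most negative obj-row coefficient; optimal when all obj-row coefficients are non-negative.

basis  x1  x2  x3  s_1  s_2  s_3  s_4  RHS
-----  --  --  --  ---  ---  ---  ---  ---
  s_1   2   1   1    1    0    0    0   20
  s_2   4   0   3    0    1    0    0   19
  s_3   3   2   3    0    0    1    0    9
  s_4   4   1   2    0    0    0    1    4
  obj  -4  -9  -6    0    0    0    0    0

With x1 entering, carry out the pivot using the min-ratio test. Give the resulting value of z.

4

Ratio test on column x1 — row 1: 20/2 = 10; row 2: 19/4 = 19/4; row 3: 9/3 = 3; row 4: 4/4 = 1. Minimum is 1 at row 4 (s_4 leaves); pivot element 4.
Pivot on row 4; the obj-row RHS becomes 0 − (-4)·1 = 4.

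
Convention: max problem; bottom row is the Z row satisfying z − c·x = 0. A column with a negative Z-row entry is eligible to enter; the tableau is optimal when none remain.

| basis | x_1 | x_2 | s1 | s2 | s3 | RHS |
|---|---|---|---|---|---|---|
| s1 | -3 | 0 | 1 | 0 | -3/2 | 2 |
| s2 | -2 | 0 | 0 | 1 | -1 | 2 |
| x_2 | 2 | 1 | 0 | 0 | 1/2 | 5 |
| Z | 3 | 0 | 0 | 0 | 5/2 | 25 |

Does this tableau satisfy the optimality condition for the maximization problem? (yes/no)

yes

Every Z-row coefficient is ≥ 0, so the tableau is optimal.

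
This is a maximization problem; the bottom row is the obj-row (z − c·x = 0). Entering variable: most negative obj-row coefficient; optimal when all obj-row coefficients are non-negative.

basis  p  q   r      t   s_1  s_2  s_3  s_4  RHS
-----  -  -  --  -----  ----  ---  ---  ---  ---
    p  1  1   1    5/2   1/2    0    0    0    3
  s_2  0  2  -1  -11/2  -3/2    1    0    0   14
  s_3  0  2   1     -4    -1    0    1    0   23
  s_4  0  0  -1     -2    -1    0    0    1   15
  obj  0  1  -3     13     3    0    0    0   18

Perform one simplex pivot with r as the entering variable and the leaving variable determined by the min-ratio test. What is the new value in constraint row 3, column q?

1

Ratio test on column r — row 1: 3/1 = 3; row 2: entry -1 ≤ 0; row 3: 23/1 = 23; row 4: entry -1 ≤ 0. Minimum is 3 at row 1 (p leaves); pivot element 1.
Divide row 1 by 1; eliminate column r from the other rows.
Row 3 update in column q: 2 − 1·1 = 1.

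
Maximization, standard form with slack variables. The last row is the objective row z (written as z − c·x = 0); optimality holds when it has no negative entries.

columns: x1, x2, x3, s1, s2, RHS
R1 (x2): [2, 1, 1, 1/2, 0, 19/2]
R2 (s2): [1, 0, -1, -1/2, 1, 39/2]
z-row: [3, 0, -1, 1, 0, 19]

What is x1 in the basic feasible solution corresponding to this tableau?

0

x1 is not in the basis, so in the current basic feasible solution x1 = 0.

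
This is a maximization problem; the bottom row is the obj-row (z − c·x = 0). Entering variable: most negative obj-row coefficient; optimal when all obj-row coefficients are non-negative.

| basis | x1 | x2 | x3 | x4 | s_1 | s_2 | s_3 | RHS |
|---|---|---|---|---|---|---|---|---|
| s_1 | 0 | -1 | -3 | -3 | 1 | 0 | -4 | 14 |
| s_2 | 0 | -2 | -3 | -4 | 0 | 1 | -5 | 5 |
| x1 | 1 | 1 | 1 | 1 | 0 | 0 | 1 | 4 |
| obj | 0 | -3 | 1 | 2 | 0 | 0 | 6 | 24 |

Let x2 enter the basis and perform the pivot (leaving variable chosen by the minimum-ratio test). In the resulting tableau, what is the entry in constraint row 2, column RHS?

Ratio test on column x2 — row 1: entry -1 ≤ 0; row 2: entry -2 ≤ 0; row 3: 4/1 = 4. Minimum is 4 at row 3 (x1 leaves); pivot element 1.
Divide row 3 by 1; eliminate column x2 from the other rows.
Row 2 update in column RHS: 5 − (-2)·4 = 13.

13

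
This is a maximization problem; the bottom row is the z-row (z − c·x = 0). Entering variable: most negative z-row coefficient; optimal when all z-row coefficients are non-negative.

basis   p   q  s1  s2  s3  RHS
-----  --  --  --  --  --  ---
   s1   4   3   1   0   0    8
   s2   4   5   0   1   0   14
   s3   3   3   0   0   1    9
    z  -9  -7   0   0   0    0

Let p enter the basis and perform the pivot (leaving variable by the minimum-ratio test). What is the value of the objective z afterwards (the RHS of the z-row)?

Ratio test on column p — row 1: 8/4 = 2; row 2: 14/4 = 7/2; row 3: 9/3 = 3. Minimum is 2 at row 1 (s1 leaves); pivot element 4.
Pivot on row 1; the z-row RHS becomes 0 − (-9)·2 = 18.

18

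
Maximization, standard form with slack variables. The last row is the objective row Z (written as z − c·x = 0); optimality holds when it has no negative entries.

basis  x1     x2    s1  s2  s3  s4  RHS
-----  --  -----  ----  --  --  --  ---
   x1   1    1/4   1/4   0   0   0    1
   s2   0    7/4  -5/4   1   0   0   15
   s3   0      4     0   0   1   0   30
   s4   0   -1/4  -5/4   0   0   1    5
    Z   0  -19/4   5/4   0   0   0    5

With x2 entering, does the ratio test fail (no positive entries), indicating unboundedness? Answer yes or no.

no

Column x2 has positive entries in row(s) 1, 2, 3, so the ratio test bounds it — not unbounded.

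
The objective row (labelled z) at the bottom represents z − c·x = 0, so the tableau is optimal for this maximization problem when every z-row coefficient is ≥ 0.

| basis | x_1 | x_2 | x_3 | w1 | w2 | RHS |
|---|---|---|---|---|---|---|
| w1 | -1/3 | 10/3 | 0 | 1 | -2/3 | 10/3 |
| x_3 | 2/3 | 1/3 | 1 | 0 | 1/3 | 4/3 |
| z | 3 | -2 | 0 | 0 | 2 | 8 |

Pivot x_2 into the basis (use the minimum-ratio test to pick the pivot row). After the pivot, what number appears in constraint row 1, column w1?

3/10

Ratio test on column x_2 — row 1: (10/3)/(10/3) = 1; row 2: (4/3)/(1/3) = 4. Minimum is 1 at row 1 (w1 leaves); pivot element 10/3.
Divide row 1 by 10/3; eliminate column x_2 from the other rows.
In the new row 1, the w1 entry is the old entry divided by the pivot: 1/(10/3) = 3/10.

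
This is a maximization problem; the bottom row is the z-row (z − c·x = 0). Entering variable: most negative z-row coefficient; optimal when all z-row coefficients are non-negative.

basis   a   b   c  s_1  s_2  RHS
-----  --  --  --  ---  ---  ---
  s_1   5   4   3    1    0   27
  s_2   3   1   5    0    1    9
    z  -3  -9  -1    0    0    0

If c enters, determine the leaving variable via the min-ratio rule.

s_2

Column c entries and ratios — s_1: 27/3 = 9; s_2: 9/5 = 9/5.
Smallest ratio is 9/5 in the row of s_2, so s_2 leaves.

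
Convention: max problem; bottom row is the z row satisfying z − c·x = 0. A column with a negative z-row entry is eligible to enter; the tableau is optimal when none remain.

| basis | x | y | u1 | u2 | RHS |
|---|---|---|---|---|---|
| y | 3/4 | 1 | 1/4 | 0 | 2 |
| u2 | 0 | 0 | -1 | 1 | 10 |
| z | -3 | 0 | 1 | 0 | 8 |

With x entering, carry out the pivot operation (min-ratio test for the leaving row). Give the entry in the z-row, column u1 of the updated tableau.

2

Ratio test on column x — row 1: 2/(3/4) = 8/3; row 2: entry 0 ≤ 0. Minimum is 8/3 at row 1 (y leaves); pivot element 3/4.
Divide row 1 by 3/4; eliminate column x from the other rows.
z-row update in column u1: 1 − (-3)·(1/3) = 2.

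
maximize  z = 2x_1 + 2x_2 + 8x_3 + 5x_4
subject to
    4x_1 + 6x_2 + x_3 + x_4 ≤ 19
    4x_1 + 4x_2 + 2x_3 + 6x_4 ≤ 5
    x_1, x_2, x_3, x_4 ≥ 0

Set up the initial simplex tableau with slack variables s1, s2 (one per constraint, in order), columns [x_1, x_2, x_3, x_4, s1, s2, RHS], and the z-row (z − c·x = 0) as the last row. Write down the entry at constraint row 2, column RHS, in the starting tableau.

5

The RHS of constraint 2 is b_2 = 5.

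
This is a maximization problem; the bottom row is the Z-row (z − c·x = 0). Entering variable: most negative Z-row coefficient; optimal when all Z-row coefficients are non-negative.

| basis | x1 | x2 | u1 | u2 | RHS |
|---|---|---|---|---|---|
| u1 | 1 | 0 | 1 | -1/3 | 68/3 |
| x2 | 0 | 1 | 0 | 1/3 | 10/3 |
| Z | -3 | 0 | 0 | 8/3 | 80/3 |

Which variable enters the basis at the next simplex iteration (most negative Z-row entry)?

x1

Negative Z-row entries: x1: -3.
The most negative is -3 in column x1, so x1 enters.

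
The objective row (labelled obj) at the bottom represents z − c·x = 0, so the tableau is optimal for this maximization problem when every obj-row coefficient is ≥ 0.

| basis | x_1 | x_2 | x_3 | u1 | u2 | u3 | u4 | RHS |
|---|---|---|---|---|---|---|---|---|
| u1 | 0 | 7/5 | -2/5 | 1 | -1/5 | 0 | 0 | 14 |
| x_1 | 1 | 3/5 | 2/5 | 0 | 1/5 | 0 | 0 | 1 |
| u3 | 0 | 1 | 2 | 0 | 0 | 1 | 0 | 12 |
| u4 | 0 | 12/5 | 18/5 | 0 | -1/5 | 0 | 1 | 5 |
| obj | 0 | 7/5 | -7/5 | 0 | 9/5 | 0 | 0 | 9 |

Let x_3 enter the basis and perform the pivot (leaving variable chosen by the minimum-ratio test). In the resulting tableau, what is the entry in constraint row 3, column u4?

-5/9

Ratio test on column x_3 — row 1: entry -2/5 ≤ 0; row 2: 1/(2/5) = 5/2; row 3: 12/2 = 6; row 4: 5/(18/5) = 25/18. Minimum is 25/18 at row 4 (u4 leaves); pivot element 18/5.
Divide row 4 by 18/5; eliminate column x_3 from the other rows.
Row 3 update in column u4: 0 − 2·(5/18) = -5/9.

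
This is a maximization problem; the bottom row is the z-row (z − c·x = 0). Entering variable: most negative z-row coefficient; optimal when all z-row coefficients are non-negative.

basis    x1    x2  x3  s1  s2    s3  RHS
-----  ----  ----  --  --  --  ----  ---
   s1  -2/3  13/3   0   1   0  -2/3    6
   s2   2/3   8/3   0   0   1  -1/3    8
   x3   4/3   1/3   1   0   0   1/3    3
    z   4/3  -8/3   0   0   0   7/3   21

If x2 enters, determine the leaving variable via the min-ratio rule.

s1

Column x2 entries and ratios — s1: 6/(13/3) = 18/13; s2: 8/(8/3) = 3; x3: 3/(1/3) = 9.
Smallest ratio is 18/13 in the row of s1, so s1 leaves.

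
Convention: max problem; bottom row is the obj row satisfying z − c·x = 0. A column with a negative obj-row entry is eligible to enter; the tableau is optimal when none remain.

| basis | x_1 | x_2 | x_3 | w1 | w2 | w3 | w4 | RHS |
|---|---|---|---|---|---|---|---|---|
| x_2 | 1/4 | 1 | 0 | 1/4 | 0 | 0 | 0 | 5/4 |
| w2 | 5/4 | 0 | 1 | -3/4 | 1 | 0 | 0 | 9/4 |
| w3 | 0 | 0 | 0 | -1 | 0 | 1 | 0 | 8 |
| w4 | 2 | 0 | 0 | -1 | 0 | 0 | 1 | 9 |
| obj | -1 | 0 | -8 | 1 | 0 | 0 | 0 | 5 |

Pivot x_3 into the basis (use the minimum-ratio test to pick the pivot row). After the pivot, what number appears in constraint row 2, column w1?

Ratio test on column x_3 — row 1: entry 0 ≤ 0; row 2: (9/4)/1 = 9/4; row 3: entry 0 ≤ 0; row 4: entry 0 ≤ 0. Minimum is 9/4 at row 2 (w2 leaves); pivot element 1.
Divide row 2 by 1; eliminate column x_3 from the other rows.
In the new row 2, the w1 entry is the old entry divided by the pivot: (-3/4)/1 = -3/4.

-3/4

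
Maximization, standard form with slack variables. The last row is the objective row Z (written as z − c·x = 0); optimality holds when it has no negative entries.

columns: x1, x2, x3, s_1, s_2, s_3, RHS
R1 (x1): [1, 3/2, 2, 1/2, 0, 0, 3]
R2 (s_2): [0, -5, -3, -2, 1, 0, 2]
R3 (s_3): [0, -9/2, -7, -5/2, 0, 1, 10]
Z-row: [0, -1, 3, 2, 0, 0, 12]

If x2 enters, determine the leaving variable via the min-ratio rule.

x1

Column x2 entries and ratios — x1: 3/(3/2) = 2; s_2: -5 ≤ 0, skip; s_3: -9/2 ≤ 0, skip.
Smallest ratio is 2 in the row of x1, so x1 leaves.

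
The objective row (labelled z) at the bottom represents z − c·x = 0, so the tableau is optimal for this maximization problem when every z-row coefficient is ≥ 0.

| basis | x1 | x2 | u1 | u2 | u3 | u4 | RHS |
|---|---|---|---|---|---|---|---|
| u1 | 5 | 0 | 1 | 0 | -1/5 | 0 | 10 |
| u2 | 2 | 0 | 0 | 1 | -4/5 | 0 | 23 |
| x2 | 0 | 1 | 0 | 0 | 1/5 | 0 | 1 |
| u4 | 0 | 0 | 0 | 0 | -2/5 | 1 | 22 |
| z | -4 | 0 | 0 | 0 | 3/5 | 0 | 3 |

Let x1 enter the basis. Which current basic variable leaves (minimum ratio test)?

u1

Column x1 entries and ratios — u1: 10/5 = 2; u2: 23/2 = 23/2; x2: 0 ≤ 0, skip; u4: 0 ≤ 0, skip.
Smallest ratio is 2 in the row of u1, so u1 leaves.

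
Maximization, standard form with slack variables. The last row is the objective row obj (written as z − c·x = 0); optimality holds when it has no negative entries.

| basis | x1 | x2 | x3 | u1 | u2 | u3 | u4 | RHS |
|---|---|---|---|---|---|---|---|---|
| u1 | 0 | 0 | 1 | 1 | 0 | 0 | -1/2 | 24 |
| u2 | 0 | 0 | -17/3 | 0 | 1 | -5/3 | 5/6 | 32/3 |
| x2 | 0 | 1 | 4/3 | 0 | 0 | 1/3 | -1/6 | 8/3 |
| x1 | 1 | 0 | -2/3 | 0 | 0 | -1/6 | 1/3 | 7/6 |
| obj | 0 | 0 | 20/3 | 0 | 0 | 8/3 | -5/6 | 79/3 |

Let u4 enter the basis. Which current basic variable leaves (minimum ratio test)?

Column u4 entries and ratios — u1: -1/2 ≤ 0, skip; u2: (32/3)/(5/6) = 64/5; x2: -1/6 ≤ 0, skip; x1: (7/6)/(1/3) = 7/2.
Smallest ratio is 7/2 in the row of x1, so x1 leaves.

x1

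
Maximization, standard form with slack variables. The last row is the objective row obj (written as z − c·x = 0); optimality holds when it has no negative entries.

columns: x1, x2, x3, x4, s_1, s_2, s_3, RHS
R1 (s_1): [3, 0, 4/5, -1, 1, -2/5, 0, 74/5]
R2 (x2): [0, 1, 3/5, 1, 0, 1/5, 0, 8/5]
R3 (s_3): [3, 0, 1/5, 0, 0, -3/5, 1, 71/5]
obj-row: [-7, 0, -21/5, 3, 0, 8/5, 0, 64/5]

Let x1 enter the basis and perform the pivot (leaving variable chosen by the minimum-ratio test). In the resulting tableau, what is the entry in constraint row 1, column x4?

-1

Ratio test on column x1 — row 1: (74/5)/3 = 74/15; row 2: entry 0 ≤ 0; row 3: (71/5)/3 = 71/15. Minimum is 71/15 at row 3 (s_3 leaves); pivot element 3.
Divide row 3 by 3; eliminate column x1 from the other rows.
Row 1 update in column x4: -1 − 3·0 = -1.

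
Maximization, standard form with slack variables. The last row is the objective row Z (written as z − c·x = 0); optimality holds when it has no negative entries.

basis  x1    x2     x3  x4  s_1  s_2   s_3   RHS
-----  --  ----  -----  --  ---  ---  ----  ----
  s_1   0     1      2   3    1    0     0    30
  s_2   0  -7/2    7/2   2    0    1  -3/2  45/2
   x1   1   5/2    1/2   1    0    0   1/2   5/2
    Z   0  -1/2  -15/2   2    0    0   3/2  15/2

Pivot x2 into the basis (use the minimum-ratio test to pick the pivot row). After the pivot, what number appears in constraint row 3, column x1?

Ratio test on column x2 — row 1: 30/1 = 30; row 2: entry -7/2 ≤ 0; row 3: (5/2)/(5/2) = 1. Minimum is 1 at row 3 (x1 leaves); pivot element 5/2.
Divide row 3 by 5/2; eliminate column x2 from the other rows.
In the new row 3, the x1 entry is the old entry divided by the pivot: 1/(5/2) = 2/5.

2/5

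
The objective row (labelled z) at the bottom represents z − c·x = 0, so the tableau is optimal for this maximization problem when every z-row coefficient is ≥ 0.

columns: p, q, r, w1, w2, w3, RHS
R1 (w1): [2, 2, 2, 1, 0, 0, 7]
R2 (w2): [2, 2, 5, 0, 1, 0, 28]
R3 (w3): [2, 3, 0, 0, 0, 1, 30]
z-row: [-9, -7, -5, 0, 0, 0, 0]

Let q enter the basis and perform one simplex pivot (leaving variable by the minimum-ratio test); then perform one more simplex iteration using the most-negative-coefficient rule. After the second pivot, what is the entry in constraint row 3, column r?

-2

Ratio test on column q — row 1: 7/2 = 7/2; row 2: 28/2 = 14; row 3: 30/3 = 10. Minimum is 7/2 at row 1 (w1 leaves); pivot element 2.
Divide row 1 by 2; eliminate column q from the other rows.
Second iteration: most negative z-row entry is -2 in column p, so p enters.
Ratio test on column p — row 1: (7/2)/1 = 7/2; row 2: entry 0 ≤ 0; row 3: entry -1 ≤ 0. Minimum is 7/2 at row 1 (q leaves); pivot element 1.
Divide row 1 by 1; eliminate column p from the other rows.
After both pivots, the entry at constraint row 3, column r is -2.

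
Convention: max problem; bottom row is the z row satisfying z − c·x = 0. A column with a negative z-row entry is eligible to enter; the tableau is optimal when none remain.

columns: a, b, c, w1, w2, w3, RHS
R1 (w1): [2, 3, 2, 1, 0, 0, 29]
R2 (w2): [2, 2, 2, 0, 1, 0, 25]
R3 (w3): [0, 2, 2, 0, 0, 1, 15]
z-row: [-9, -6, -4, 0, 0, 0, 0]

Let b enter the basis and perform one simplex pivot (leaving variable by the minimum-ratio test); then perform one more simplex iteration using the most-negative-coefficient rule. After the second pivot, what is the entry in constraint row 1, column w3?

-3/4

Ratio test on column b — row 1: 29/3 = 29/3; row 2: 25/2 = 25/2; row 3: 15/2 = 15/2. Minimum is 15/2 at row 3 (w3 leaves); pivot element 2.
Divide row 3 by 2; eliminate column b from the other rows.
Second iteration: most negative z-row entry is -9 in column a, so a enters.
Ratio test on column a — row 1: (13/2)/2 = 13/4; row 2: 10/2 = 5; row 3: entry 0 ≤ 0. Minimum is 13/4 at row 1 (w1 leaves); pivot element 2.
Divide row 1 by 2; eliminate column a from the other rows.
After both pivots, the entry at constraint row 1, column w3 is -3/4.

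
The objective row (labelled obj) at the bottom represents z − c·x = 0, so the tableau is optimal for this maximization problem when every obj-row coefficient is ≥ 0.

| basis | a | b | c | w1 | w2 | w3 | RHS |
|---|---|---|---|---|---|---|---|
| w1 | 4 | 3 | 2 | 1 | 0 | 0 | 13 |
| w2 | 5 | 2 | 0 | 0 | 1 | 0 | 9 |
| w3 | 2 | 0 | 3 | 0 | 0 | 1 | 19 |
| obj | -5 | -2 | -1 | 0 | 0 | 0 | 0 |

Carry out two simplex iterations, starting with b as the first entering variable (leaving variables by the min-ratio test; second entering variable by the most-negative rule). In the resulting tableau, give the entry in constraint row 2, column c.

Ratio test on column b — row 1: 13/3 = 13/3; row 2: 9/2 = 9/2; row 3: entry 0 ≤ 0. Minimum is 13/3 at row 1 (w1 leaves); pivot element 3.
Divide row 1 by 3; eliminate column b from the other rows.
Second iteration: most negative obj-row entry is -7/3 in column a, so a enters.
Ratio test on column a — row 1: (13/3)/(4/3) = 13/4; row 2: (1/3)/(7/3) = 1/7; row 3: 19/2 = 19/2. Minimum is 1/7 at row 2 (w2 leaves); pivot element 7/3.
Divide row 2 by 7/3; eliminate column a from the other rows.
After both pivots, the entry at constraint row 2, column c is -4/7.

-4/7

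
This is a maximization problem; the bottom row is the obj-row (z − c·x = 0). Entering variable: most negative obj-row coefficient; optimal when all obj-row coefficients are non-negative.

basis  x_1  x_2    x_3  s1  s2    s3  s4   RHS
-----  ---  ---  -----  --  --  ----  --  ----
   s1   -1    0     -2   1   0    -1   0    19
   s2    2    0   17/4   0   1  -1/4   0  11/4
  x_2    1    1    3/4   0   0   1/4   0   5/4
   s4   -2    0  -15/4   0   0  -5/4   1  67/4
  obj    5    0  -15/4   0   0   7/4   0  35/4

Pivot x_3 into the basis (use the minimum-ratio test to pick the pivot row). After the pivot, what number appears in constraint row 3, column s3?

5/17

Ratio test on column x_3 — row 1: entry -2 ≤ 0; row 2: (11/4)/(17/4) = 11/17; row 3: (5/4)/(3/4) = 5/3; row 4: entry -15/4 ≤ 0. Minimum is 11/17 at row 2 (s2 leaves); pivot element 17/4.
Divide row 2 by 17/4; eliminate column x_3 from the other rows.
Row 3 update in column s3: 1/4 − (3/4)·(-1/17) = 5/17.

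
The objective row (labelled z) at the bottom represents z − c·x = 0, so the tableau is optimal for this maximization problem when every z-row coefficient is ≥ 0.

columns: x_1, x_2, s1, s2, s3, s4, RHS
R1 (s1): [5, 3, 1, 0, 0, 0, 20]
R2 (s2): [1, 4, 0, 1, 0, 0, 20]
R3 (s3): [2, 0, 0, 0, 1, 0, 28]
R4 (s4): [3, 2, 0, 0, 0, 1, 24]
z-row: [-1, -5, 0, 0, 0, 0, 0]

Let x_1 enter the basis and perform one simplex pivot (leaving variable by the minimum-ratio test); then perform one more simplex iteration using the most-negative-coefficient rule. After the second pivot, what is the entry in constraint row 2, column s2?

5/17

Ratio test on column x_1 — row 1: 20/5 = 4; row 2: 20/1 = 20; row 3: 28/2 = 14; row 4: 24/3 = 8. Minimum is 4 at row 1 (s1 leaves); pivot element 5.
Divide row 1 by 5; eliminate column x_1 from the other rows.
Second iteration: most negative z-row entry is -22/5 in column x_2, so x_2 enters.
Ratio test on column x_2 — row 1: 4/(3/5) = 20/3; row 2: 16/(17/5) = 80/17; row 3: entry -6/5 ≤ 0; row 4: 12/(1/5) = 60. Minimum is 80/17 at row 2 (s2 leaves); pivot element 17/5.
Divide row 2 by 17/5; eliminate column x_2 from the other rows.
After both pivots, the entry at constraint row 2, column s2 is 5/17.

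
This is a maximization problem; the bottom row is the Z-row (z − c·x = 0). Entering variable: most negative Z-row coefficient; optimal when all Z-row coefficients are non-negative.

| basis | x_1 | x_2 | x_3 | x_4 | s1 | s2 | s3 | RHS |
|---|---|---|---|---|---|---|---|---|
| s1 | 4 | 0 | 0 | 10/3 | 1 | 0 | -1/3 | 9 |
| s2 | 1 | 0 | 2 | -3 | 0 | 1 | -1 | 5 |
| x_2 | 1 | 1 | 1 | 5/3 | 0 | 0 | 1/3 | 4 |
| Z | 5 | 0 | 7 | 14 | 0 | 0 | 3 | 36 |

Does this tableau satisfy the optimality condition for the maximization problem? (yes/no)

Every Z-row coefficient is ≥ 0, so the tableau is optimal.

yes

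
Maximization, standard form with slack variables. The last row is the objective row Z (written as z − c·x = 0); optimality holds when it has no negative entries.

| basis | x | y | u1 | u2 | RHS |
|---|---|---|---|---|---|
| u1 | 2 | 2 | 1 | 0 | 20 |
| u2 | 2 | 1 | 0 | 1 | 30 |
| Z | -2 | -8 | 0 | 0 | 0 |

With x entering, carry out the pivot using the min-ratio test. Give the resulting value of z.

Ratio test on column x — row 1: 20/2 = 10; row 2: 30/2 = 15. Minimum is 10 at row 1 (u1 leaves); pivot element 2.
Pivot on row 1; the Z-row RHS becomes 0 − (-2)·10 = 20.

20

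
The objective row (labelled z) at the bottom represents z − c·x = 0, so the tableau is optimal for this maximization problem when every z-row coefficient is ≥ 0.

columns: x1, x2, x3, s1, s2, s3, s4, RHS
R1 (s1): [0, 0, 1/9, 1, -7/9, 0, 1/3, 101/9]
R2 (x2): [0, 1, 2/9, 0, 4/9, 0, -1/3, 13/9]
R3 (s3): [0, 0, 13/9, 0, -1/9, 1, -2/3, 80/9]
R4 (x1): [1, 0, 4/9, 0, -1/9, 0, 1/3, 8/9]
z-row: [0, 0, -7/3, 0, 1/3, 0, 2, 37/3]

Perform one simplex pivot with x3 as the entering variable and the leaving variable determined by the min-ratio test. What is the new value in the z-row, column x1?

21/4

Ratio test on column x3 — row 1: (101/9)/(1/9) = 101; row 2: (13/9)/(2/9) = 13/2; row 3: (80/9)/(13/9) = 80/13; row 4: (8/9)/(4/9) = 2. Minimum is 2 at row 4 (x1 leaves); pivot element 4/9.
Divide row 4 by 4/9; eliminate column x3 from the other rows.
z-row update in column x1: 0 − (-7/3)·(9/4) = 21/4.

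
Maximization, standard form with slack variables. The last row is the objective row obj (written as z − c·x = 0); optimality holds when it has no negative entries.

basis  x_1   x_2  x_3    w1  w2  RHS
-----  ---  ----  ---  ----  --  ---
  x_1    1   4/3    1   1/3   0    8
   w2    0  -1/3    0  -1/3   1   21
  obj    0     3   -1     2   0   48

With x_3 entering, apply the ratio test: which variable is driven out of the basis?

x_1

Column x_3 entries and ratios — x_1: 8/1 = 8; w2: 0 ≤ 0, skip.
Smallest ratio is 8 in the row of x_1, so x_1 leaves.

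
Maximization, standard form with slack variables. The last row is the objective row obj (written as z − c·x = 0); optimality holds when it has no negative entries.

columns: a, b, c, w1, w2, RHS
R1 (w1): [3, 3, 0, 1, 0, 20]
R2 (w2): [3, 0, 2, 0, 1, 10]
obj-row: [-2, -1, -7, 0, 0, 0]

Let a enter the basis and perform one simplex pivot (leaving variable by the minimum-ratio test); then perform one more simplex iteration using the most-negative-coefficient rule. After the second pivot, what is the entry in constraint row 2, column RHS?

Ratio test on column a — row 1: 20/3 = 20/3; row 2: 10/3 = 10/3. Minimum is 10/3 at row 2 (w2 leaves); pivot element 3.
Divide row 2 by 3; eliminate column a from the other rows.
Second iteration: most negative obj-row entry is -17/3 in column c, so c enters.
Ratio test on column c — row 1: entry -2 ≤ 0; row 2: (10/3)/(2/3) = 5. Minimum is 5 at row 2 (a leaves); pivot element 2/3.
Divide row 2 by 2/3; eliminate column c from the other rows.
After both pivots, the entry at constraint row 2, column RHS is 5.

5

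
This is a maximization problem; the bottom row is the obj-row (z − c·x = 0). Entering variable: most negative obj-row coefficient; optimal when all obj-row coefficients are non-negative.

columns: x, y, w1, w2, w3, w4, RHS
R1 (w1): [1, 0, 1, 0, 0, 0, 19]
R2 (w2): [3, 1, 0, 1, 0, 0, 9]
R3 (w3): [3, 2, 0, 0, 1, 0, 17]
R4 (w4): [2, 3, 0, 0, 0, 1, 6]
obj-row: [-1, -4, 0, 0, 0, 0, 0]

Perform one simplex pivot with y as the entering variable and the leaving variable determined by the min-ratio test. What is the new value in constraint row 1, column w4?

Ratio test on column y — row 1: entry 0 ≤ 0; row 2: 9/1 = 9; row 3: 17/2 = 17/2; row 4: 6/3 = 2. Minimum is 2 at row 4 (w4 leaves); pivot element 3.
Divide row 4 by 3; eliminate column y from the other rows.
Row 1 update in column w4: 0 − 0·(1/3) = 0.

0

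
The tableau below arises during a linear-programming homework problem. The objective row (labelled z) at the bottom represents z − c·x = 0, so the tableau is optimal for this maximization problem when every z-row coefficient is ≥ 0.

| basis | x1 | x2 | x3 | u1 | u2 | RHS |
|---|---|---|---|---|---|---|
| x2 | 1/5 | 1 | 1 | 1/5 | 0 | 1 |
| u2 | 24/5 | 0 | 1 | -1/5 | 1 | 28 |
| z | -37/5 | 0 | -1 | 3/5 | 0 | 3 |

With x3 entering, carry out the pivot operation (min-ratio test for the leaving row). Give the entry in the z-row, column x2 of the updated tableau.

Ratio test on column x3 — row 1: 1/1 = 1; row 2: 28/1 = 28. Minimum is 1 at row 1 (x2 leaves); pivot element 1.
Divide row 1 by 1; eliminate column x3 from the other rows.
z-row update in column x2: 0 − (-1)·1 = 1.

1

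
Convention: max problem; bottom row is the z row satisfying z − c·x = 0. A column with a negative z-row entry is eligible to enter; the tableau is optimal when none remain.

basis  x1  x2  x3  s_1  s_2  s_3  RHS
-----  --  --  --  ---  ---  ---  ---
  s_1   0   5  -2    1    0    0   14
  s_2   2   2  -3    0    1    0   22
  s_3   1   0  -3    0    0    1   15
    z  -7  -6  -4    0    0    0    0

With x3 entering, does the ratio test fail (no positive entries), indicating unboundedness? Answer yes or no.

Every constraint-row entry in column x3 is ≤ 0, so increasing x3 is unbounded.

yes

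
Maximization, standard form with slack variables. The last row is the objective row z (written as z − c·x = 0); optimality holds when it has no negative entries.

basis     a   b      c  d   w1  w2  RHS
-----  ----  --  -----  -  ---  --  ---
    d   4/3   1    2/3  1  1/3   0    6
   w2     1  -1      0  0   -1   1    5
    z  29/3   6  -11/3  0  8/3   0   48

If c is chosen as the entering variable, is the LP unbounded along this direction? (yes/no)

no

Column c has positive entries in row(s) 1, so the ratio test bounds it — not unbounded.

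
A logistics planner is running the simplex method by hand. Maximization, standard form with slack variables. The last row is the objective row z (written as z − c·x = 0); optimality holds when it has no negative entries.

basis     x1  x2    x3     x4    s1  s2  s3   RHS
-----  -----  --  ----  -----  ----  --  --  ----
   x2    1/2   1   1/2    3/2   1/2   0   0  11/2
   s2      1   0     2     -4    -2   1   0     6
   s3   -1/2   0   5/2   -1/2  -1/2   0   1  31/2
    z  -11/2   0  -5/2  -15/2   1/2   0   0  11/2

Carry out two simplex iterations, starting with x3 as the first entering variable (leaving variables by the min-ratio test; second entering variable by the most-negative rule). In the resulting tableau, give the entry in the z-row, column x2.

Ratio test on column x3 — row 1: (11/2)/(1/2) = 11; row 2: 6/2 = 3; row 3: (31/2)/(5/2) = 31/5. Minimum is 3 at row 2 (s2 leaves); pivot element 2.
Divide row 2 by 2; eliminate column x3 from the other rows.
Second iteration: most negative z-row entry is -25/2 in column x4, so x4 enters.
Ratio test on column x4 — row 1: 4/(5/2) = 8/5; row 2: entry -2 ≤ 0; row 3: 8/(9/2) = 16/9. Minimum is 8/5 at row 1 (x2 leaves); pivot element 5/2.
Divide row 1 by 5/2; eliminate column x4 from the other rows.
After both pivots, the entry at the z-row, column x2 is 5.

5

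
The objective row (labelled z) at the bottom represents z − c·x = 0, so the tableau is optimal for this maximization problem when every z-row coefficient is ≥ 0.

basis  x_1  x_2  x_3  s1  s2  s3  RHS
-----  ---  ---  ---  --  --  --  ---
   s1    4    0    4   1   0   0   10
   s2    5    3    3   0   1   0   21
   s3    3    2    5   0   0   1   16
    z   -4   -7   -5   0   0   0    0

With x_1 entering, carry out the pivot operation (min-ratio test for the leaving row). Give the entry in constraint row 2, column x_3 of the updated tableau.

Ratio test on column x_1 — row 1: 10/4 = 5/2; row 2: 21/5 = 21/5; row 3: 16/3 = 16/3. Minimum is 5/2 at row 1 (s1 leaves); pivot element 4.
Divide row 1 by 4; eliminate column x_1 from the other rows.
Row 2 update in column x_3: 3 − 5·1 = -2.

-2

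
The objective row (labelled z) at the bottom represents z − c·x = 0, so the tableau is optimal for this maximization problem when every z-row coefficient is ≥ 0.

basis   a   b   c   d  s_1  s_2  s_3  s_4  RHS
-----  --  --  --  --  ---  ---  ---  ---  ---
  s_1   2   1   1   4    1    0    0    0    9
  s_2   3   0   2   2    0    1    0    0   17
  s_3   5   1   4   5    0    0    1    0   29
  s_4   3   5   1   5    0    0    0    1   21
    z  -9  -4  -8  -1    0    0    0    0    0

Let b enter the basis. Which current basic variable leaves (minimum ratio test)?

Column b entries and ratios — s_1: 9/1 = 9; s_2: 0 ≤ 0, skip; s_3: 29/1 = 29; s_4: 21/5 = 21/5.
Smallest ratio is 21/5 in the row of s_4, so s_4 leaves.

s_4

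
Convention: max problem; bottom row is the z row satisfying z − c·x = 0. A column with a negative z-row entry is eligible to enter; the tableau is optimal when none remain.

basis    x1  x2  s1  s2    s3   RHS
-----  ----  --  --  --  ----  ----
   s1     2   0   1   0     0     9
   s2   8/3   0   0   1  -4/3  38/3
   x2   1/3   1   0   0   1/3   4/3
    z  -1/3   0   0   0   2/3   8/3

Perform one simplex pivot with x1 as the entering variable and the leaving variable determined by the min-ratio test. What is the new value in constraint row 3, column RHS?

Ratio test on column x1 — row 1: 9/2 = 9/2; row 2: (38/3)/(8/3) = 19/4; row 3: (4/3)/(1/3) = 4. Minimum is 4 at row 3 (x2 leaves); pivot element 1/3.
Divide row 3 by 1/3; eliminate column x1 from the other rows.
In the new row 3, the RHS entry is the old entry divided by the pivot: (4/3)/(1/3) = 4.

4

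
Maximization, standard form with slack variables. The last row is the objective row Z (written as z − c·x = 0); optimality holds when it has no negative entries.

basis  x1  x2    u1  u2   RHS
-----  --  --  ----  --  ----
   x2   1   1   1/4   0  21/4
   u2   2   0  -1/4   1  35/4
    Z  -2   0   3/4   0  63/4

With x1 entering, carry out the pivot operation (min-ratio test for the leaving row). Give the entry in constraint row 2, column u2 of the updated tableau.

1/2

Ratio test on column x1 — row 1: (21/4)/1 = 21/4; row 2: (35/4)/2 = 35/8. Minimum is 35/8 at row 2 (u2 leaves); pivot element 2.
Divide row 2 by 2; eliminate column x1 from the other rows.
In the new row 2, the u2 entry is the old entry divided by the pivot: 1/2 = 1/2.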